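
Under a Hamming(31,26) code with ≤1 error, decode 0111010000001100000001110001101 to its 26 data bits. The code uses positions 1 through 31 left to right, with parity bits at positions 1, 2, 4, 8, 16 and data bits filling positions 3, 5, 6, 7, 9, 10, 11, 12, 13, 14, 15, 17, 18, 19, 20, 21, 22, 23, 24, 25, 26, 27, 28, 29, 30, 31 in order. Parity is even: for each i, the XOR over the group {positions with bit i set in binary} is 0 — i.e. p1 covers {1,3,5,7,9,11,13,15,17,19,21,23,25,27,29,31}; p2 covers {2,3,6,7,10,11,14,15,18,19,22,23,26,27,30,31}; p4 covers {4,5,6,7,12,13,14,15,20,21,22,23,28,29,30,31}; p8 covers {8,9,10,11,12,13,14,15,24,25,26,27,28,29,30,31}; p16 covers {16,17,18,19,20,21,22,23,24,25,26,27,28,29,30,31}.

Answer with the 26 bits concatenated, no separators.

10110000110000001110001101

s1 (pos 1,3,5,7,9,11,13,15,17,19,21,23,25,27,29,31): 0⊕1⊕0⊕0⊕0⊕0⊕1⊕0⊕0⊕0⊕0⊕1⊕0⊕0⊕1⊕1 = 1
s2 (pos 2,3,6,7,10,11,14,15,18,19,22,23,26,27,30,31): 1⊕1⊕1⊕0⊕0⊕0⊕1⊕0⊕0⊕0⊕1⊕1⊕0⊕0⊕0⊕1 = 1
s4 (pos 4,5,6,7,12,13,14,15,20,21,22,23,28,29,30,31): 1⊕0⊕1⊕0⊕0⊕1⊕1⊕0⊕0⊕0⊕1⊕1⊕1⊕1⊕0⊕1 = 1
s8 (pos 8,9,10,11,12,13,14,15,24,25,26,27,28,29,30,31): 0⊕0⊕0⊕0⊕0⊕1⊕1⊕0⊕1⊕0⊕0⊕0⊕1⊕1⊕0⊕1 = 0
s16 (pos 16,17,18,19,20,21,22,23,24,25,26,27,28,29,30,31): 0⊕0⊕0⊕0⊕0⊕0⊕1⊕1⊕1⊕0⊕0⊕0⊕1⊕1⊕0⊕1 = 0
Syndrome s16…s1 = 00111 → error at position 7.
Flip position 7: 0111010000001100000001110001101 → 0111011000001100000001110001101
Read data bits from positions 3,5,6,7,9,10,11,12,13,14,15,17,18,19,20,21,22,23,24,25,26,27,28,29,30,31: 10110000110000001110001101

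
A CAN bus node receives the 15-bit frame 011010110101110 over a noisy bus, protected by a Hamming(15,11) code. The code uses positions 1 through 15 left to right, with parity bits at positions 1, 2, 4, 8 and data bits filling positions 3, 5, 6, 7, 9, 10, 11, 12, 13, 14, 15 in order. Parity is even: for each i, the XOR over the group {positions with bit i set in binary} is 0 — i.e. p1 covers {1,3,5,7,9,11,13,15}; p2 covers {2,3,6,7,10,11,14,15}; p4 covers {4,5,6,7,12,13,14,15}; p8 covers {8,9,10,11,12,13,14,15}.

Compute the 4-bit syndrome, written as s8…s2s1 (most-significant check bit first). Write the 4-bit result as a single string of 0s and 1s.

s1 (pos 1,3,5,7,9,11,13,15): 0⊕1⊕1⊕1⊕0⊕0⊕1⊕0 = 0
s2 (pos 2,3,6,7,10,11,14,15): 1⊕1⊕0⊕1⊕1⊕0⊕1⊕0 = 1
s4 (pos 4,5,6,7,12,13,14,15): 0⊕1⊕0⊕1⊕1⊕1⊕1⊕0 = 1
s8 (pos 8,9,10,11,12,13,14,15): 1⊕0⊕1⊕0⊕1⊕1⊕1⊕0 = 1
Syndrome s8…s1 = 1110 → error at position 14.

1110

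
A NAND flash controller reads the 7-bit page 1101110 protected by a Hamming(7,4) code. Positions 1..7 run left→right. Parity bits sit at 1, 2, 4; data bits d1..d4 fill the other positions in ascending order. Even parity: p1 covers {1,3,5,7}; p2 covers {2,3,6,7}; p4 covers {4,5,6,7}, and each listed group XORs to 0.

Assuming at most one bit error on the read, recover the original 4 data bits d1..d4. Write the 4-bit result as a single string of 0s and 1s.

0110

s1 (pos 1,3,5,7): 1⊕0⊕1⊕0 = 0
s2 (pos 2,3,6,7): 1⊕0⊕1⊕0 = 0
s4 (pos 4,5,6,7): 1⊕1⊕1⊕0 = 1
Syndrome s4…s1 = 100 → error at position 4.
Flip position 4: 1101110 → 1100110
Read data bits from positions 3,5,6,7: 0110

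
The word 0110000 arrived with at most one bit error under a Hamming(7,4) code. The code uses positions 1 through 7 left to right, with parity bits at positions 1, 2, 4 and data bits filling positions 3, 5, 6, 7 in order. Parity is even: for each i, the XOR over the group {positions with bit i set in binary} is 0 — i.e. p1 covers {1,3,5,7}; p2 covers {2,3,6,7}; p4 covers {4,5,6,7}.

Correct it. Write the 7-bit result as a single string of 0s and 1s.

s1 (pos 1,3,5,7): 0⊕1⊕0⊕0 = 1
s2 (pos 2,3,6,7): 1⊕1⊕0⊕0 = 0
s4 (pos 4,5,6,7): 0⊕0⊕0⊕0 = 0
Syndrome s4…s1 = 001 → error at position 1.
Flip position 1: 0110000 → 1110000

1110000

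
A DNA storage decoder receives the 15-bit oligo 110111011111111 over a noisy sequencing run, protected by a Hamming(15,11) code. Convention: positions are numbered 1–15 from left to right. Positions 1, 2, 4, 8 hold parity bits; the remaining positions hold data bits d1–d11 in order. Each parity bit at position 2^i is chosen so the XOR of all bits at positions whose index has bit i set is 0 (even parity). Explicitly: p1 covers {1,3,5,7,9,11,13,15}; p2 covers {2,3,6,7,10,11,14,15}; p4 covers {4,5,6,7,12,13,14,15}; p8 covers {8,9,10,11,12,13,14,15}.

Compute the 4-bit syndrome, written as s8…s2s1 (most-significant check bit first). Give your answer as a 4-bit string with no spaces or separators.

0100

s1 (pos 1,3,5,7,9,11,13,15): 1⊕0⊕1⊕0⊕1⊕1⊕1⊕1 = 0
s2 (pos 2,3,6,7,10,11,14,15): 1⊕0⊕1⊕0⊕1⊕1⊕1⊕1 = 0
s4 (pos 4,5,6,7,12,13,14,15): 1⊕1⊕1⊕0⊕1⊕1⊕1⊕1 = 1
s8 (pos 8,9,10,11,12,13,14,15): 1⊕1⊕1⊕1⊕1⊕1⊕1⊕1 = 0
Syndrome s8…s1 = 0100 → error at position 4.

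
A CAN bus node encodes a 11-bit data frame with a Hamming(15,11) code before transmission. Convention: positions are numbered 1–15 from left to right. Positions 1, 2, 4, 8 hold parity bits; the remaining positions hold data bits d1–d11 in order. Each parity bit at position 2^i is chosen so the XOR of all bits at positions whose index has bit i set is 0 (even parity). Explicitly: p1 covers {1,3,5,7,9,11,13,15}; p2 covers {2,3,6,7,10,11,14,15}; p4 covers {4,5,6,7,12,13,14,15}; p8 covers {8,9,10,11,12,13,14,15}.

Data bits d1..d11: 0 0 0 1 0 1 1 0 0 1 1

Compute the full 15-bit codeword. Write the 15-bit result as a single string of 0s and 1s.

Place data at non-parity positions: p1 p2 0 p4 0 0 1 p8 0 1 1 0 0 1 1
p1 (pos 1,3,5,7,9,11,13,15): XOR of data positions = 0⊕0⊕1⊕0⊕1⊕0⊕1 = 1
p2 (pos 2,3,6,7,10,11,14,15): XOR of data positions = 0⊕0⊕1⊕1⊕1⊕1⊕1 = 1
p4 (pos 4,5,6,7,12,13,14,15): XOR of data positions = 0⊕0⊕1⊕0⊕0⊕1⊕1 = 1
p8 (pos 8,9,10,11,12,13,14,15): XOR of data positions = 0⊕1⊕1⊕0⊕0⊕1⊕1 = 0
Codeword: 110100100110011

110100100110011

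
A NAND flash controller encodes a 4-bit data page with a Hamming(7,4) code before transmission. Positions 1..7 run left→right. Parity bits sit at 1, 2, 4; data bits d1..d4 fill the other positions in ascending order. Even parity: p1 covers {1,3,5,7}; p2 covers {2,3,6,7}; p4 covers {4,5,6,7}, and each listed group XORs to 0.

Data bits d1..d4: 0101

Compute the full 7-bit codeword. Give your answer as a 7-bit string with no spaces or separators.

0100101

Place data at non-parity positions: p1 p2 0 p4 1 0 1
p1 (pos 1,3,5,7): XOR of data positions = 0⊕1⊕1 = 0
p2 (pos 2,3,6,7): XOR of data positions = 0⊕0⊕1 = 1
p4 (pos 4,5,6,7): XOR of data positions = 1⊕0⊕1 = 0
Codeword: 0100101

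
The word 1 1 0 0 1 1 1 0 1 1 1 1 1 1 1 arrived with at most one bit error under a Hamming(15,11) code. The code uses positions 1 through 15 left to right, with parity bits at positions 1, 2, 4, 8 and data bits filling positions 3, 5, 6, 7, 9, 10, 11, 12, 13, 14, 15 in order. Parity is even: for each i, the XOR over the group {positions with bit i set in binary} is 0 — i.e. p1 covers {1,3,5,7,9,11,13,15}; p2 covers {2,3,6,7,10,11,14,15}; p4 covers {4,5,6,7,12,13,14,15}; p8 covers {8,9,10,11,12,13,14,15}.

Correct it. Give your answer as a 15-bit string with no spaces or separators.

s1 (pos 1,3,5,7,9,11,13,15): 1⊕0⊕1⊕1⊕1⊕1⊕1⊕1 = 1
s2 (pos 2,3,6,7,10,11,14,15): 1⊕0⊕1⊕1⊕1⊕1⊕1⊕1 = 1
s4 (pos 4,5,6,7,12,13,14,15): 0⊕1⊕1⊕1⊕1⊕1⊕1⊕1 = 1
s8 (pos 8,9,10,11,12,13,14,15): 0⊕1⊕1⊕1⊕1⊕1⊕1⊕1 = 1
Syndrome s8…s1 = 1111 → error at position 15.
Flip position 15: 110011101111111 → 110011101111110

110011101111110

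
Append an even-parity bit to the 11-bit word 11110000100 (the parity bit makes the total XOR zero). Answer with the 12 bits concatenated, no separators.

XOR of the 11 data bits: 1⊕1⊕1⊕1⊕0⊕0⊕0⊕0⊕1⊕0⊕0 = 1
Parity bit = 1 (so all 12 bits XOR to 0).

111100001001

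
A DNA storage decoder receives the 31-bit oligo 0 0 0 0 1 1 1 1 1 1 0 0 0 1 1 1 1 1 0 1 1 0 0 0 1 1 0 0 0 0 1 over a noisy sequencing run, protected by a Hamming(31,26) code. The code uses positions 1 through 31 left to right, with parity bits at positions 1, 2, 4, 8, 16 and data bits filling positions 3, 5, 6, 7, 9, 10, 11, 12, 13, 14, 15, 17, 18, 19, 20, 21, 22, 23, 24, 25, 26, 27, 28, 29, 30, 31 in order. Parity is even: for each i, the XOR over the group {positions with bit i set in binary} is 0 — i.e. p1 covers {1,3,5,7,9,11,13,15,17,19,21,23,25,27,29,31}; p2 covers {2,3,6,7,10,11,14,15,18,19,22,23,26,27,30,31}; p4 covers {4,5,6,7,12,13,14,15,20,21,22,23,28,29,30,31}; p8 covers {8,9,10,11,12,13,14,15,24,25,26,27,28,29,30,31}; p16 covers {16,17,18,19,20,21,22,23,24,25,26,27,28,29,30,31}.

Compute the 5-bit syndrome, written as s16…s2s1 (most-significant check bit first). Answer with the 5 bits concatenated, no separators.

s1 (pos 1,3,5,7,9,11,13,15,17,19,21,23,25,27,29,31): 0⊕0⊕1⊕1⊕1⊕0⊕0⊕1⊕1⊕0⊕1⊕0⊕1⊕0⊕0⊕1 = 0
s2 (pos 2,3,6,7,10,11,14,15,18,19,22,23,26,27,30,31): 0⊕0⊕1⊕1⊕1⊕0⊕1⊕1⊕1⊕0⊕0⊕0⊕1⊕0⊕0⊕1 = 0
s4 (pos 4,5,6,7,12,13,14,15,20,21,22,23,28,29,30,31): 0⊕1⊕1⊕1⊕0⊕0⊕1⊕1⊕1⊕1⊕0⊕0⊕0⊕0⊕0⊕1 = 0
s8 (pos 8,9,10,11,12,13,14,15,24,25,26,27,28,29,30,31): 1⊕1⊕1⊕0⊕0⊕0⊕1⊕1⊕0⊕1⊕1⊕0⊕0⊕0⊕0⊕1 = 0
s16 (pos 16,17,18,19,20,21,22,23,24,25,26,27,28,29,30,31): 1⊕1⊕1⊕0⊕1⊕1⊕0⊕0⊕0⊕1⊕1⊕0⊕0⊕0⊕0⊕1 = 0
Syndrome s16…s1 = 00000 → no error.

00000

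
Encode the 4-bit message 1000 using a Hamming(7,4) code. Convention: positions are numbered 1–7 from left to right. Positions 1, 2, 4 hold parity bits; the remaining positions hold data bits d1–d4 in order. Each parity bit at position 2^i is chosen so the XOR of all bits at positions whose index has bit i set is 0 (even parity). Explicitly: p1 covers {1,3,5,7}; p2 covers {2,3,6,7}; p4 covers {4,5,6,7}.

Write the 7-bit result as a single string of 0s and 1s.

1110000

Place data at non-parity positions: p1 p2 1 p4 0 0 0
p1 (pos 1,3,5,7): XOR of data positions = 1⊕0⊕0 = 1
p2 (pos 2,3,6,7): XOR of data positions = 1⊕0⊕0 = 1
p4 (pos 4,5,6,7): XOR of data positions = 0⊕0⊕0 = 0
Codeword: 1110000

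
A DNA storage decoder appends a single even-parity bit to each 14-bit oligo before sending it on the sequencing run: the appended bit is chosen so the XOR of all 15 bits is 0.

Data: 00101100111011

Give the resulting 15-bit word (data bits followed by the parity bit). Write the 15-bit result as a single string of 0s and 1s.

XOR of the 14 data bits: 0⊕0⊕1⊕0⊕1⊕1⊕0⊕0⊕1⊕1⊕1⊕0⊕1⊕1 = 0
Parity bit = 0 (so all 15 bits XOR to 0).

001011001110110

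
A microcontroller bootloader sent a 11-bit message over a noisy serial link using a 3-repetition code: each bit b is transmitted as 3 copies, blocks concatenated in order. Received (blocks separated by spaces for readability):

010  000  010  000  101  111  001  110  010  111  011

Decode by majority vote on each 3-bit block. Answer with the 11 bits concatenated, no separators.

00001101011

Block 1 (010): 1 one → 0
Block 2 (000): 0 ones → 0
Block 3 (010): 1 one → 0
Block 4 (000): 0 ones → 0
Block 5 (101): 2 ones → 1
Block 6 (111): 3 ones → 1
Block 7 (001): 1 one → 0
Block 8 (110): 2 ones → 1
Block 9 (010): 1 one → 0
Block 10 (111): 3 ones → 1
Block 11 (011): 2 ones → 1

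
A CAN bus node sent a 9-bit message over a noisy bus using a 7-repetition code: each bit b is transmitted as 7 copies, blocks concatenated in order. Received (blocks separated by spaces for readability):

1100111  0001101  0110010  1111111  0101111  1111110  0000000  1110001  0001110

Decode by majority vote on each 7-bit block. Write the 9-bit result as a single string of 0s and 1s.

Block 1 (1100111): 5 ones → 1
Block 2 (0001101): 3 ones → 0
Block 3 (0110010): 3 ones → 0
Block 4 (1111111): 7 ones → 1
Block 5 (0101111): 5 ones → 1
Block 6 (1111110): 6 ones → 1
Block 7 (0000000): 0 ones → 0
Block 8 (1110001): 4 ones → 1
Block 9 (0001110): 3 ones → 0

100111010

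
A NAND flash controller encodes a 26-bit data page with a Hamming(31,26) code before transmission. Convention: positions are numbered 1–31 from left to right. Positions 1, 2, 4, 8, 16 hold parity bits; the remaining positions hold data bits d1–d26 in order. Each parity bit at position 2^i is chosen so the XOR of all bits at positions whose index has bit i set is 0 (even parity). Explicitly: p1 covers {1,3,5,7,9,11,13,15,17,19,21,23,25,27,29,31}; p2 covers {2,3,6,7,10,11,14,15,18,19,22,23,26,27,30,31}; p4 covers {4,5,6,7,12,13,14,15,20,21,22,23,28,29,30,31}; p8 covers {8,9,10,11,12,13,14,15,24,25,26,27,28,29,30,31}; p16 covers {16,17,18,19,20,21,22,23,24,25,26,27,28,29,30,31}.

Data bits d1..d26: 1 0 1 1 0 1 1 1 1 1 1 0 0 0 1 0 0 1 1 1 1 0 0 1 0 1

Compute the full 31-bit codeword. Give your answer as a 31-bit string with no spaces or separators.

1010011101111111000100111100101

Place data at non-parity positions: p1 p2 1 p4 0 1 1 p8 0 1 1 1 1 1 1 p16 0 0 0 1 0 0 1 1 1 1 0 0 1 0 1
p1 (pos 1,3,5,7,9,11,13,15,17,19,21,23,25,27,29,31): XOR of data positions = 1⊕0⊕1⊕0⊕1⊕1⊕1⊕0⊕0⊕0⊕1⊕1⊕0⊕1⊕1 = 1
p2 (pos 2,3,6,7,10,11,14,15,18,19,22,23,26,27,30,31): XOR of data positions = 1⊕1⊕1⊕1⊕1⊕1⊕1⊕0⊕0⊕0⊕1⊕1⊕0⊕0⊕1 = 0
p4 (pos 4,5,6,7,12,13,14,15,20,21,22,23,28,29,30,31): XOR of data positions = 0⊕1⊕1⊕1⊕1⊕1⊕1⊕1⊕0⊕0⊕1⊕0⊕1⊕0⊕1 = 0
p8 (pos 8,9,10,11,12,13,14,15,24,25,26,27,28,29,30,31): XOR of data positions = 0⊕1⊕1⊕1⊕1⊕1⊕1⊕1⊕1⊕1⊕0⊕0⊕1⊕0⊕1 = 1
p16 (pos 16,17,18,19,20,21,22,23,24,25,26,27,28,29,30,31): XOR of data positions = 0⊕0⊕0⊕1⊕0⊕0⊕1⊕1⊕1⊕1⊕0⊕0⊕1⊕0⊕1 = 1
Codeword: 1010011101111111000100111100101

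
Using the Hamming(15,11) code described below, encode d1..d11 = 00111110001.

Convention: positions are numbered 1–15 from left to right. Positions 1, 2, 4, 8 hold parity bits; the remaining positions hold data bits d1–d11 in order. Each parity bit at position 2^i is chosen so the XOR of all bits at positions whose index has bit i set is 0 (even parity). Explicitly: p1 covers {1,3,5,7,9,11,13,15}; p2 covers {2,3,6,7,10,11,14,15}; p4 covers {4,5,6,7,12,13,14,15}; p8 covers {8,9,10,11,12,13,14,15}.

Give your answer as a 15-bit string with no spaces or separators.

Place data at non-parity positions: p1 p2 0 p4 0 1 1 p8 1 1 1 0 0 0 1
p1 (pos 1,3,5,7,9,11,13,15): XOR of data positions = 0⊕0⊕1⊕1⊕1⊕0⊕1 = 0
p2 (pos 2,3,6,7,10,11,14,15): XOR of data positions = 0⊕1⊕1⊕1⊕1⊕0⊕1 = 1
p4 (pos 4,5,6,7,12,13,14,15): XOR of data positions = 0⊕1⊕1⊕0⊕0⊕0⊕1 = 1
p8 (pos 8,9,10,11,12,13,14,15): XOR of data positions = 1⊕1⊕1⊕0⊕0⊕0⊕1 = 0
Codeword: 010101101110001

010101101110001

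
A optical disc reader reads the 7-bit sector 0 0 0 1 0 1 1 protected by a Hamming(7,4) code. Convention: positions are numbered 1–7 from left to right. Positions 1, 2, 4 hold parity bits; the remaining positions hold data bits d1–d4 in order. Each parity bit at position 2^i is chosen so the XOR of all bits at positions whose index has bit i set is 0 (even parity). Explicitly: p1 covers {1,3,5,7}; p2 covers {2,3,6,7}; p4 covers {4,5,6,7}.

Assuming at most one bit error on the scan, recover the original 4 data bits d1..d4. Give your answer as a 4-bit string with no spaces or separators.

s1 (pos 1,3,5,7): 0⊕0⊕0⊕1 = 1
s2 (pos 2,3,6,7): 0⊕0⊕1⊕1 = 0
s4 (pos 4,5,6,7): 1⊕0⊕1⊕1 = 1
Syndrome s4…s1 = 101 → error at position 5.
Flip position 5: 0001011 → 0001111
Read data bits from positions 3,5,6,7: 0111

0111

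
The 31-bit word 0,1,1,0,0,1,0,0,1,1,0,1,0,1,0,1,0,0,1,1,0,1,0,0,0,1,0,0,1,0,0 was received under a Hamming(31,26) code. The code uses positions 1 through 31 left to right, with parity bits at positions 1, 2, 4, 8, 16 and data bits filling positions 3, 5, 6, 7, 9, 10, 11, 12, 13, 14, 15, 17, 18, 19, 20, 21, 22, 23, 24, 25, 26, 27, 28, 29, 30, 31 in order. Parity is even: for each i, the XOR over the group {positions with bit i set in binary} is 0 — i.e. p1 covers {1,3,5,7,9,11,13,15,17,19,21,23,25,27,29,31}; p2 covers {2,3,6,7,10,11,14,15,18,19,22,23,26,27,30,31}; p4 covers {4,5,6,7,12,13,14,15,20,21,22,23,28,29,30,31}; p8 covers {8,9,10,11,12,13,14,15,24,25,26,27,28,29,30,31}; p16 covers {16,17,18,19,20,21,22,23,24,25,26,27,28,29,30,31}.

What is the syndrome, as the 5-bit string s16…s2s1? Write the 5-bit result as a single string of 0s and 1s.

00000

s1 (pos 1,3,5,7,9,11,13,15,17,19,21,23,25,27,29,31): 0⊕1⊕0⊕0⊕1⊕0⊕0⊕0⊕0⊕1⊕0⊕0⊕0⊕0⊕1⊕0 = 0
s2 (pos 2,3,6,7,10,11,14,15,18,19,22,23,26,27,30,31): 1⊕1⊕1⊕0⊕1⊕0⊕1⊕0⊕0⊕1⊕1⊕0⊕1⊕0⊕0⊕0 = 0
s4 (pos 4,5,6,7,12,13,14,15,20,21,22,23,28,29,30,31): 0⊕0⊕1⊕0⊕1⊕0⊕1⊕0⊕1⊕0⊕1⊕0⊕0⊕1⊕0⊕0 = 0
s8 (pos 8,9,10,11,12,13,14,15,24,25,26,27,28,29,30,31): 0⊕1⊕1⊕0⊕1⊕0⊕1⊕0⊕0⊕0⊕1⊕0⊕0⊕1⊕0⊕0 = 0
s16 (pos 16,17,18,19,20,21,22,23,24,25,26,27,28,29,30,31): 1⊕0⊕0⊕1⊕1⊕0⊕1⊕0⊕0⊕0⊕1⊕0⊕0⊕1⊕0⊕0 = 0
Syndrome s16…s1 = 00000 → no error.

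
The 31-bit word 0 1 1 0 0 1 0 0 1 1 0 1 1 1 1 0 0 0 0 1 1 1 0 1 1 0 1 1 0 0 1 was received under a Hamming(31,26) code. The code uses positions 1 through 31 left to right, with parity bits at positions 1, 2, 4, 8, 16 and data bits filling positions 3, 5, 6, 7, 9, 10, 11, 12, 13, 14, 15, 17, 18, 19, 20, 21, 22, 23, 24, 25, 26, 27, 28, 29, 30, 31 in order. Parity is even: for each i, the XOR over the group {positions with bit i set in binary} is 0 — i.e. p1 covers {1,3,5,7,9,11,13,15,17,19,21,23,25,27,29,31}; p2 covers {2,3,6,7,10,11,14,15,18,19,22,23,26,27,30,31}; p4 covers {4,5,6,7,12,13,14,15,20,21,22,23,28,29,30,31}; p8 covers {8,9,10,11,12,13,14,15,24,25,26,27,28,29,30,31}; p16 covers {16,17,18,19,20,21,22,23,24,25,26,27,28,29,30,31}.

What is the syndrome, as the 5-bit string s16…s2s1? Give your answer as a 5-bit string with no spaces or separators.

s1 (pos 1,3,5,7,9,11,13,15,17,19,21,23,25,27,29,31): 0⊕1⊕0⊕0⊕1⊕0⊕1⊕1⊕0⊕0⊕1⊕0⊕1⊕1⊕0⊕1 = 0
s2 (pos 2,3,6,7,10,11,14,15,18,19,22,23,26,27,30,31): 1⊕1⊕1⊕0⊕1⊕0⊕1⊕1⊕0⊕0⊕1⊕0⊕0⊕1⊕0⊕1 = 1
s4 (pos 4,5,6,7,12,13,14,15,20,21,22,23,28,29,30,31): 0⊕0⊕1⊕0⊕1⊕1⊕1⊕1⊕1⊕1⊕1⊕0⊕1⊕0⊕0⊕1 = 0
s8 (pos 8,9,10,11,12,13,14,15,24,25,26,27,28,29,30,31): 0⊕1⊕1⊕0⊕1⊕1⊕1⊕1⊕1⊕1⊕0⊕1⊕1⊕0⊕0⊕1 = 1
s16 (pos 16,17,18,19,20,21,22,23,24,25,26,27,28,29,30,31): 0⊕0⊕0⊕0⊕1⊕1⊕1⊕0⊕1⊕1⊕0⊕1⊕1⊕0⊕0⊕1 = 0
Syndrome s16…s1 = 01010 → error at position 10.

01010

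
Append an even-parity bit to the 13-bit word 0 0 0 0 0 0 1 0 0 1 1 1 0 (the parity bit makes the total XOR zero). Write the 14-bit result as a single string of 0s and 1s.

00000010011100

XOR of the 13 data bits: 0⊕0⊕0⊕0⊕0⊕0⊕1⊕0⊕0⊕1⊕1⊕1⊕0 = 0
Parity bit = 0 (so all 14 bits XOR to 0).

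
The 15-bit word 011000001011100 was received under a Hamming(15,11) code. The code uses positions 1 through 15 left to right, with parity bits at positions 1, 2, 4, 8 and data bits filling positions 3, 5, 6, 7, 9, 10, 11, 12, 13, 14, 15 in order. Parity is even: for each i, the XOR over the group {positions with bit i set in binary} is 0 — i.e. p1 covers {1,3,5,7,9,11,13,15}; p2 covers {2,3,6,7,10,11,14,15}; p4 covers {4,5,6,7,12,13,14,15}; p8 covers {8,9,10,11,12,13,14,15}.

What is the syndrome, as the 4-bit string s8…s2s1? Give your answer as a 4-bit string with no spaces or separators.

s1 (pos 1,3,5,7,9,11,13,15): 0⊕1⊕0⊕0⊕1⊕1⊕1⊕0 = 0
s2 (pos 2,3,6,7,10,11,14,15): 1⊕1⊕0⊕0⊕0⊕1⊕0⊕0 = 1
s4 (pos 4,5,6,7,12,13,14,15): 0⊕0⊕0⊕0⊕1⊕1⊕0⊕0 = 0
s8 (pos 8,9,10,11,12,13,14,15): 0⊕1⊕0⊕1⊕1⊕1⊕0⊕0 = 0
Syndrome s8…s1 = 0010 → error at position 2.

0010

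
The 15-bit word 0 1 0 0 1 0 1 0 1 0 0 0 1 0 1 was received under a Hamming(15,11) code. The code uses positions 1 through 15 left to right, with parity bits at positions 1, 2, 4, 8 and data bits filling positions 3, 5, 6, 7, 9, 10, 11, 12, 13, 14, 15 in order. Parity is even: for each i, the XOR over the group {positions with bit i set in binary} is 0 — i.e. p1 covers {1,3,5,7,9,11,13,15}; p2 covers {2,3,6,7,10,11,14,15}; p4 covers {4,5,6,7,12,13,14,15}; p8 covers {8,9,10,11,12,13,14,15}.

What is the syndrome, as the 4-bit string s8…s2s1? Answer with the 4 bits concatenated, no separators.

s1 (pos 1,3,5,7,9,11,13,15): 0⊕0⊕1⊕1⊕1⊕0⊕1⊕1 = 1
s2 (pos 2,3,6,7,10,11,14,15): 1⊕0⊕0⊕1⊕0⊕0⊕0⊕1 = 1
s4 (pos 4,5,6,7,12,13,14,15): 0⊕1⊕0⊕1⊕0⊕1⊕0⊕1 = 0
s8 (pos 8,9,10,11,12,13,14,15): 0⊕1⊕0⊕0⊕0⊕1⊕0⊕1 = 1
Syndrome s8…s1 = 1011 → error at position 11.

1011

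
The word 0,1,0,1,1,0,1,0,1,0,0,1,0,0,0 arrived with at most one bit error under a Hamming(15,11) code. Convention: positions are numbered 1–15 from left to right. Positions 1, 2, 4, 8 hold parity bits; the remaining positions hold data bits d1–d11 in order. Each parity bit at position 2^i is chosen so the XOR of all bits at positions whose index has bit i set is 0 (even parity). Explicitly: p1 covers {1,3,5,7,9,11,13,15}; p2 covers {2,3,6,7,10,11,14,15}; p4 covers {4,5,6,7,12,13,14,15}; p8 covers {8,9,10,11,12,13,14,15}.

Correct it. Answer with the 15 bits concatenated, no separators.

110110101001000

s1 (pos 1,3,5,7,9,11,13,15): 0⊕0⊕1⊕1⊕1⊕0⊕0⊕0 = 1
s2 (pos 2,3,6,7,10,11,14,15): 1⊕0⊕0⊕1⊕0⊕0⊕0⊕0 = 0
s4 (pos 4,5,6,7,12,13,14,15): 1⊕1⊕0⊕1⊕1⊕0⊕0⊕0 = 0
s8 (pos 8,9,10,11,12,13,14,15): 0⊕1⊕0⊕0⊕1⊕0⊕0⊕0 = 0
Syndrome s8…s1 = 0001 → error at position 1.
Flip position 1: 010110101001000 → 110110101001000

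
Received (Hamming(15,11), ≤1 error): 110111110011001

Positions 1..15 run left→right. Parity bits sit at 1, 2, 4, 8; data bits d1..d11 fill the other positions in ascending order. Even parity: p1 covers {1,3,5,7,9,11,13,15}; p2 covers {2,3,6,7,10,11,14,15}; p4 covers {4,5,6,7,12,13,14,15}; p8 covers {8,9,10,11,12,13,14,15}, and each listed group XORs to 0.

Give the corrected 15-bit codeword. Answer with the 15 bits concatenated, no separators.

111111110011001

s1 (pos 1,3,5,7,9,11,13,15): 1⊕0⊕1⊕1⊕0⊕1⊕0⊕1 = 1
s2 (pos 2,3,6,7,10,11,14,15): 1⊕0⊕1⊕1⊕0⊕1⊕0⊕1 = 1
s4 (pos 4,5,6,7,12,13,14,15): 1⊕1⊕1⊕1⊕1⊕0⊕0⊕1 = 0
s8 (pos 8,9,10,11,12,13,14,15): 1⊕0⊕0⊕1⊕1⊕0⊕0⊕1 = 0
Syndrome s8…s1 = 0011 → error at position 3.
Flip position 3: 110111110011001 → 111111110011001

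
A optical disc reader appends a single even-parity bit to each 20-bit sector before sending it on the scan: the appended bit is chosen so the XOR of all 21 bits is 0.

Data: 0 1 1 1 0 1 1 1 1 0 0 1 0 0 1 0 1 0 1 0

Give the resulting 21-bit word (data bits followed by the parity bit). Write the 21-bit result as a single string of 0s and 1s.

XOR of the 20 data bits: 0⊕1⊕1⊕1⊕0⊕1⊕1⊕1⊕1⊕0⊕0⊕1⊕0⊕0⊕1⊕0⊕1⊕0⊕1⊕0 = 1
Parity bit = 1 (so all 21 bits XOR to 0).

011101111001001010101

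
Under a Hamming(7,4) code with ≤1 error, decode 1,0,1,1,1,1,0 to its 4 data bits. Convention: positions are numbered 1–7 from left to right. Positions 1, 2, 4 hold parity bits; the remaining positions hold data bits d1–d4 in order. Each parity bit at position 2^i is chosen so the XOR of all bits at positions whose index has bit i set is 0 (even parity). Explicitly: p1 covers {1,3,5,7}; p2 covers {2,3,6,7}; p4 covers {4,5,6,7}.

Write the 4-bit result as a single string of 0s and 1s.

s1 (pos 1,3,5,7): 1⊕1⊕1⊕0 = 1
s2 (pos 2,3,6,7): 0⊕1⊕1⊕0 = 0
s4 (pos 4,5,6,7): 1⊕1⊕1⊕0 = 1
Syndrome s4…s1 = 101 → error at position 5.
Flip position 5: 1011110 → 1011010
Read data bits from positions 3,5,6,7: 1010

1010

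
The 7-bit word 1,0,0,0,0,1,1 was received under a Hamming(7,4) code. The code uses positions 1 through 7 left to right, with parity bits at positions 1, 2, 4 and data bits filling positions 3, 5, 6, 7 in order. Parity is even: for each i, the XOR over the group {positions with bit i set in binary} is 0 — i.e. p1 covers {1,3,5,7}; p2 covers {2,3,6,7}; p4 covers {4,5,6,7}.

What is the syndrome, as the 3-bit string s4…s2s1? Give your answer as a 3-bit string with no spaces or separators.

000

s1 (pos 1,3,5,7): 1⊕0⊕0⊕1 = 0
s2 (pos 2,3,6,7): 0⊕0⊕1⊕1 = 0
s4 (pos 4,5,6,7): 0⊕0⊕1⊕1 = 0
Syndrome s4…s1 = 000 → no error.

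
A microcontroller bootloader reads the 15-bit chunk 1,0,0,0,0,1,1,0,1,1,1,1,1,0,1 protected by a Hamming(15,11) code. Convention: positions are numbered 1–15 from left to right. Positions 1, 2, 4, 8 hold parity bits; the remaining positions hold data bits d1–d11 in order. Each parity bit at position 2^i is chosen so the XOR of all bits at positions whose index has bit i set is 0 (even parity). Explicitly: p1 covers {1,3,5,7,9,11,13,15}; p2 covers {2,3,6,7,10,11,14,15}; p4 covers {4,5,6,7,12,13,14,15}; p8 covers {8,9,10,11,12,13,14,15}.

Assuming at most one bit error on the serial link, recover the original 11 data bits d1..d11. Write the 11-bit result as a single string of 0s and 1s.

00011111101

s1 (pos 1,3,5,7,9,11,13,15): 1⊕0⊕0⊕1⊕1⊕1⊕1⊕1 = 0
s2 (pos 2,3,6,7,10,11,14,15): 0⊕0⊕1⊕1⊕1⊕1⊕0⊕1 = 1
s4 (pos 4,5,6,7,12,13,14,15): 0⊕0⊕1⊕1⊕1⊕1⊕0⊕1 = 1
s8 (pos 8,9,10,11,12,13,14,15): 0⊕1⊕1⊕1⊕1⊕1⊕0⊕1 = 0
Syndrome s8…s1 = 0110 → error at position 6.
Flip position 6: 100001101111101 → 100000101111101
Read data bits from positions 3,5,6,7,9,10,11,12,13,14,15: 00011111101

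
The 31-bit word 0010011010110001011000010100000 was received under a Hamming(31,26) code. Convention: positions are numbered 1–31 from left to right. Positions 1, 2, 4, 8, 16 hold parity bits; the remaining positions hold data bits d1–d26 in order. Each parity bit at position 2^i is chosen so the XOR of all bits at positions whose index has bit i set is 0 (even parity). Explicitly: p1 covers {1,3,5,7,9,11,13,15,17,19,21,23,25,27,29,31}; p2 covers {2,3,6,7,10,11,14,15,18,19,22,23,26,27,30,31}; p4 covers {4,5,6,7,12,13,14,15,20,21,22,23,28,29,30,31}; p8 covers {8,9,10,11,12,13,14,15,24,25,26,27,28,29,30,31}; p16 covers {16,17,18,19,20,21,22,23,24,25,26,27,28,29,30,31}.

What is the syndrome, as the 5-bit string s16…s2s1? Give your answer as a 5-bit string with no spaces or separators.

s1 (pos 1,3,5,7,9,11,13,15,17,19,21,23,25,27,29,31): 0⊕1⊕0⊕1⊕1⊕1⊕0⊕0⊕0⊕1⊕0⊕0⊕0⊕0⊕0⊕0 = 1
s2 (pos 2,3,6,7,10,11,14,15,18,19,22,23,26,27,30,31): 0⊕1⊕1⊕1⊕0⊕1⊕0⊕0⊕1⊕1⊕0⊕0⊕1⊕0⊕0⊕0 = 1
s4 (pos 4,5,6,7,12,13,14,15,20,21,22,23,28,29,30,31): 0⊕0⊕1⊕1⊕1⊕0⊕0⊕0⊕0⊕0⊕0⊕0⊕0⊕0⊕0⊕0 = 1
s8 (pos 8,9,10,11,12,13,14,15,24,25,26,27,28,29,30,31): 0⊕1⊕0⊕1⊕1⊕0⊕0⊕0⊕1⊕0⊕1⊕0⊕0⊕0⊕0⊕0 = 1
s16 (pos 16,17,18,19,20,21,22,23,24,25,26,27,28,29,30,31): 1⊕0⊕1⊕1⊕0⊕0⊕0⊕0⊕1⊕0⊕1⊕0⊕0⊕0⊕0⊕0 = 1
Syndrome s16…s1 = 11111 → error at position 31.

11111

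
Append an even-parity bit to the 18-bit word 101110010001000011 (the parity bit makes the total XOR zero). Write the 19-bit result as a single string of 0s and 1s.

1011100100010000110

XOR of the 18 data bits: 1⊕0⊕1⊕1⊕1⊕0⊕0⊕1⊕0⊕0⊕0⊕1⊕0⊕0⊕0⊕0⊕1⊕1 = 0
Parity bit = 0 (so all 19 bits XOR to 0).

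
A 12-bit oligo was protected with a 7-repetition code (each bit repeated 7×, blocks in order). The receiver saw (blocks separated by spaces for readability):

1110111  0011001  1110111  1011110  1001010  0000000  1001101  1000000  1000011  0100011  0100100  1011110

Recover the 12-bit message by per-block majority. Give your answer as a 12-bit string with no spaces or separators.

Block 1 (1110111): 6 ones → 1
Block 2 (0011001): 3 ones → 0
Block 3 (1110111): 6 ones → 1
Block 4 (1011110): 5 ones → 1
Block 5 (1001010): 3 ones → 0
Block 6 (0000000): 0 ones → 0
Block 7 (1001101): 4 ones → 1
Block 8 (1000000): 1 one → 0
Block 9 (1000011): 3 ones → 0
Block 10 (0100011): 3 ones → 0
Block 11 (0100100): 2 ones → 0
Block 12 (1011110): 5 ones → 1

101100100001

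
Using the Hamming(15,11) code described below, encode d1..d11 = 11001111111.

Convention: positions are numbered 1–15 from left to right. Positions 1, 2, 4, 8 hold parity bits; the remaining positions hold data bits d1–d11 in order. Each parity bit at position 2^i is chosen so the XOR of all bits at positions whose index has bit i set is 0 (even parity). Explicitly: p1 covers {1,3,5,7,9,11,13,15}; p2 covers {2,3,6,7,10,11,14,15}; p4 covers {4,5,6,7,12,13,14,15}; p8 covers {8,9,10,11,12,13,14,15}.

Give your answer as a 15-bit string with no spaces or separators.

011110011111111

Place data at non-parity positions: p1 p2 1 p4 1 0 0 p8 1 1 1 1 1 1 1
p1 (pos 1,3,5,7,9,11,13,15): XOR of data positions = 1⊕1⊕0⊕1⊕1⊕1⊕1 = 0
p2 (pos 2,3,6,7,10,11,14,15): XOR of data positions = 1⊕0⊕0⊕1⊕1⊕1⊕1 = 1
p4 (pos 4,5,6,7,12,13,14,15): XOR of data positions = 1⊕0⊕0⊕1⊕1⊕1⊕1 = 1
p8 (pos 8,9,10,11,12,13,14,15): XOR of data positions = 1⊕1⊕1⊕1⊕1⊕1⊕1 = 1
Codeword: 011110011111111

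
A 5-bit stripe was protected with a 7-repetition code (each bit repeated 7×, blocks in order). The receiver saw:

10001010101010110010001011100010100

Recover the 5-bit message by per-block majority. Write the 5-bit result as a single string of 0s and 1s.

Block 1 (1000101): 3 ones → 0
Block 2 (0101010): 3 ones → 0
Block 3 (1100100): 3 ones → 0
Block 4 (0101110): 4 ones → 1
Block 5 (0010100): 2 ones → 0

00010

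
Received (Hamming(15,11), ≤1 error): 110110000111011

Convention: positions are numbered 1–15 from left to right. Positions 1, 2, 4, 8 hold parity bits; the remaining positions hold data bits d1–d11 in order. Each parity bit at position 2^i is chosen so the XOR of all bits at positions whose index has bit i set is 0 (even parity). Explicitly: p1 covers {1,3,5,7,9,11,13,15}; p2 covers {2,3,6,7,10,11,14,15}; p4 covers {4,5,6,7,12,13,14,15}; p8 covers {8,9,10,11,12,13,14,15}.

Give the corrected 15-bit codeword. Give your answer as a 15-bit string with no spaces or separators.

110110000111001

s1 (pos 1,3,5,7,9,11,13,15): 1⊕0⊕1⊕0⊕0⊕1⊕0⊕1 = 0
s2 (pos 2,3,6,7,10,11,14,15): 1⊕0⊕0⊕0⊕1⊕1⊕1⊕1 = 1
s4 (pos 4,5,6,7,12,13,14,15): 1⊕1⊕0⊕0⊕1⊕0⊕1⊕1 = 1
s8 (pos 8,9,10,11,12,13,14,15): 0⊕0⊕1⊕1⊕1⊕0⊕1⊕1 = 1
Syndrome s8…s1 = 1110 → error at position 14.
Flip position 14: 110110000111011 → 110110000111001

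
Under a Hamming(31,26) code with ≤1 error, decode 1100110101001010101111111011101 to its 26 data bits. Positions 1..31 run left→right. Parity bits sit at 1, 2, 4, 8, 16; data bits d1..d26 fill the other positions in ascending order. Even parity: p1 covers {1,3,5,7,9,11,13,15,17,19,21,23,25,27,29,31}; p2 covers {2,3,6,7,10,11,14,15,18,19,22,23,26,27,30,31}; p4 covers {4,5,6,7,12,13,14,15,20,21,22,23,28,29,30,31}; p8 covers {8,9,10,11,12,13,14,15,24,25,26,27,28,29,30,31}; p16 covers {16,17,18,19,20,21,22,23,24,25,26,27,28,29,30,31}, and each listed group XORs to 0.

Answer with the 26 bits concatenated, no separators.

01000100101101111111011101

s1 (pos 1,3,5,7,9,11,13,15,17,19,21,23,25,27,29,31): 1⊕0⊕1⊕0⊕0⊕0⊕1⊕1⊕1⊕1⊕1⊕1⊕1⊕1⊕1⊕1 = 0
s2 (pos 2,3,6,7,10,11,14,15,18,19,22,23,26,27,30,31): 1⊕0⊕1⊕0⊕1⊕0⊕0⊕1⊕0⊕1⊕1⊕1⊕0⊕1⊕0⊕1 = 1
s4 (pos 4,5,6,7,12,13,14,15,20,21,22,23,28,29,30,31): 0⊕1⊕1⊕0⊕0⊕1⊕0⊕1⊕1⊕1⊕1⊕1⊕1⊕1⊕0⊕1 = 1
s8 (pos 8,9,10,11,12,13,14,15,24,25,26,27,28,29,30,31): 1⊕0⊕1⊕0⊕0⊕1⊕0⊕1⊕1⊕1⊕0⊕1⊕1⊕1⊕0⊕1 = 0
s16 (pos 16,17,18,19,20,21,22,23,24,25,26,27,28,29,30,31): 0⊕1⊕0⊕1⊕1⊕1⊕1⊕1⊕1⊕1⊕0⊕1⊕1⊕1⊕0⊕1 = 0
Syndrome s16…s1 = 00110 → error at position 6.
Flip position 6: 1100110101001010101111111011101 → 1100100101001010101111111011101
Read data bits from positions 3,5,6,7,9,10,11,12,13,14,15,17,18,19,20,21,22,23,24,25,26,27,28,29,30,31: 01000100101101111111011101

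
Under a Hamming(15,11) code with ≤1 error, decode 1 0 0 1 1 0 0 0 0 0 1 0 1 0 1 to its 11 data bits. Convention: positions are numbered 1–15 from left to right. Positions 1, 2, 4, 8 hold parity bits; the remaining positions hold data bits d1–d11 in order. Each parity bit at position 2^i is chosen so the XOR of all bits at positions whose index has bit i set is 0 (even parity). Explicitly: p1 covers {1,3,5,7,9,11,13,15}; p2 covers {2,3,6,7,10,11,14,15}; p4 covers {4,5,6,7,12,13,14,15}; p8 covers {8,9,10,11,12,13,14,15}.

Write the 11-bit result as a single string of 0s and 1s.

01001010101

s1 (pos 1,3,5,7,9,11,13,15): 1⊕0⊕1⊕0⊕0⊕1⊕1⊕1 = 1
s2 (pos 2,3,6,7,10,11,14,15): 0⊕0⊕0⊕0⊕0⊕1⊕0⊕1 = 0
s4 (pos 4,5,6,7,12,13,14,15): 1⊕1⊕0⊕0⊕0⊕1⊕0⊕1 = 0
s8 (pos 8,9,10,11,12,13,14,15): 0⊕0⊕0⊕1⊕0⊕1⊕0⊕1 = 1
Syndrome s8…s1 = 1001 → error at position 9.
Flip position 9: 100110000010101 → 100110001010101
Read data bits from positions 3,5,6,7,9,10,11,12,13,14,15: 01001010101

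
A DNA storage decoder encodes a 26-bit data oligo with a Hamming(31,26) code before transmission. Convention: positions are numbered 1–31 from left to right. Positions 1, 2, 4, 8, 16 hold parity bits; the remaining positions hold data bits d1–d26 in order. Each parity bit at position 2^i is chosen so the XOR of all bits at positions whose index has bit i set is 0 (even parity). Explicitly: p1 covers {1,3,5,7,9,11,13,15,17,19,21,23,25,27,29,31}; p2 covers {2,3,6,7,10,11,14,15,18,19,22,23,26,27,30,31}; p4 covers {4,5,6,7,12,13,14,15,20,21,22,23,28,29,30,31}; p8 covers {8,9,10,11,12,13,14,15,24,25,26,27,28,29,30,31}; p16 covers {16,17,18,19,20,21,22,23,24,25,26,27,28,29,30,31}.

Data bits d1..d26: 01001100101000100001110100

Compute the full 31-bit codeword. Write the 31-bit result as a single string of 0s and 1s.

1001100011001011000100001110100

Place data at non-parity positions: p1 p2 0 p4 1 0 0 p8 1 1 0 0 1 0 1 p16 0 0 0 1 0 0 0 0 1 1 1 0 1 0 0
p1 (pos 1,3,5,7,9,11,13,15,17,19,21,23,25,27,29,31): XOR of data positions = 0⊕1⊕0⊕1⊕0⊕1⊕1⊕0⊕0⊕0⊕0⊕1⊕1⊕1⊕0 = 1
p2 (pos 2,3,6,7,10,11,14,15,18,19,22,23,26,27,30,31): XOR of data positions = 0⊕0⊕0⊕1⊕0⊕0⊕1⊕0⊕0⊕0⊕0⊕1⊕1⊕0⊕0 = 0
p4 (pos 4,5,6,7,12,13,14,15,20,21,22,23,28,29,30,31): XOR of data positions = 1⊕0⊕0⊕0⊕1⊕0⊕1⊕1⊕0⊕0⊕0⊕0⊕1⊕0⊕0 = 1
p8 (pos 8,9,10,11,12,13,14,15,24,25,26,27,28,29,30,31): XOR of data positions = 1⊕1⊕0⊕0⊕1⊕0⊕1⊕0⊕1⊕1⊕1⊕0⊕1⊕0⊕0 = 0
p16 (pos 16,17,18,19,20,21,22,23,24,25,26,27,28,29,30,31): XOR of data positions = 0⊕0⊕0⊕1⊕0⊕0⊕0⊕0⊕1⊕1⊕1⊕0⊕1⊕0⊕0 = 1
Codeword: 1001100011001011000100001110100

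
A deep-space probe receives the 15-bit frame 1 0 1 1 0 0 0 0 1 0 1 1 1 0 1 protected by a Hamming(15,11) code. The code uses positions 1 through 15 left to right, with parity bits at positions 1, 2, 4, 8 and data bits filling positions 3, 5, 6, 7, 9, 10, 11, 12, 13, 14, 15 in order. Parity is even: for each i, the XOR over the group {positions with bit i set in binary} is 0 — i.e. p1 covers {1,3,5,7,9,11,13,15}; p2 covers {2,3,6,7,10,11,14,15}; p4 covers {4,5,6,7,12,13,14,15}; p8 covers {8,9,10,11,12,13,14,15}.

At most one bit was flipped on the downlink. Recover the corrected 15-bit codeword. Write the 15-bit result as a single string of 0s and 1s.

101100001111101

s1 (pos 1,3,5,7,9,11,13,15): 1⊕1⊕0⊕0⊕1⊕1⊕1⊕1 = 0
s2 (pos 2,3,6,7,10,11,14,15): 0⊕1⊕0⊕0⊕0⊕1⊕0⊕1 = 1
s4 (pos 4,5,6,7,12,13,14,15): 1⊕0⊕0⊕0⊕1⊕1⊕0⊕1 = 0
s8 (pos 8,9,10,11,12,13,14,15): 0⊕1⊕0⊕1⊕1⊕1⊕0⊕1 = 1
Syndrome s8…s1 = 1010 → error at position 10.
Flip position 10: 101100001011101 → 101100001111101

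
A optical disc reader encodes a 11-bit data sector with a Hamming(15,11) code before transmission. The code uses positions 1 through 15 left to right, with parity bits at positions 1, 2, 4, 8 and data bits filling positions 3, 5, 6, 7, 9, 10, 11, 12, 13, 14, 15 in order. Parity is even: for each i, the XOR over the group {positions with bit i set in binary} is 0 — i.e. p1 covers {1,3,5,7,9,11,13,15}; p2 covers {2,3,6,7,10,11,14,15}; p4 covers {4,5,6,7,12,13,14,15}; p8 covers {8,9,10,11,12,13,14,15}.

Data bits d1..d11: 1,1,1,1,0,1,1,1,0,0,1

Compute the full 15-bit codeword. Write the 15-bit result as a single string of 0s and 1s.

Place data at non-parity positions: p1 p2 1 p4 1 1 1 p8 0 1 1 1 0 0 1
p1 (pos 1,3,5,7,9,11,13,15): XOR of data positions = 1⊕1⊕1⊕0⊕1⊕0⊕1 = 1
p2 (pos 2,3,6,7,10,11,14,15): XOR of data positions = 1⊕1⊕1⊕1⊕1⊕0⊕1 = 0
p4 (pos 4,5,6,7,12,13,14,15): XOR of data positions = 1⊕1⊕1⊕1⊕0⊕0⊕1 = 1
p8 (pos 8,9,10,11,12,13,14,15): XOR of data positions = 0⊕1⊕1⊕1⊕0⊕0⊕1 = 0
Codeword: 101111100111001

101111100111001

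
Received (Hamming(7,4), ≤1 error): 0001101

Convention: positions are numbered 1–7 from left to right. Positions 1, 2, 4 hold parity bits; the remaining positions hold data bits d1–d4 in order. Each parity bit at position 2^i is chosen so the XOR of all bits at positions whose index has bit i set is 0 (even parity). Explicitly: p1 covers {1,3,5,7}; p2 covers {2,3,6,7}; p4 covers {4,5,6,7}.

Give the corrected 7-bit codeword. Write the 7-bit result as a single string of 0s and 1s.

s1 (pos 1,3,5,7): 0⊕0⊕1⊕1 = 0
s2 (pos 2,3,6,7): 0⊕0⊕0⊕1 = 1
s4 (pos 4,5,6,7): 1⊕1⊕0⊕1 = 1
Syndrome s4…s1 = 110 → error at position 6.
Flip position 6: 0001101 → 0001111

0001111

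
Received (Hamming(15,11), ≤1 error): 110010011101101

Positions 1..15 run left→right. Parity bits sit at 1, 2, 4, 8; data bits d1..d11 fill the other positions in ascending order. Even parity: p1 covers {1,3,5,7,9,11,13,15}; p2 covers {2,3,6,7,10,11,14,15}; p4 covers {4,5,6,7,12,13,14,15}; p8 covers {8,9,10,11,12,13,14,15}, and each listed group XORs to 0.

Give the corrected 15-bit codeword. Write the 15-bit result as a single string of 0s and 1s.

s1 (pos 1,3,5,7,9,11,13,15): 1⊕0⊕1⊕0⊕1⊕0⊕1⊕1 = 1
s2 (pos 2,3,6,7,10,11,14,15): 1⊕0⊕0⊕0⊕1⊕0⊕0⊕1 = 1
s4 (pos 4,5,6,7,12,13,14,15): 0⊕1⊕0⊕0⊕1⊕1⊕0⊕1 = 0
s8 (pos 8,9,10,11,12,13,14,15): 1⊕1⊕1⊕0⊕1⊕1⊕0⊕1 = 0
Syndrome s8…s1 = 0011 → error at position 3.
Flip position 3: 110010011101101 → 111010011101101

111010011101101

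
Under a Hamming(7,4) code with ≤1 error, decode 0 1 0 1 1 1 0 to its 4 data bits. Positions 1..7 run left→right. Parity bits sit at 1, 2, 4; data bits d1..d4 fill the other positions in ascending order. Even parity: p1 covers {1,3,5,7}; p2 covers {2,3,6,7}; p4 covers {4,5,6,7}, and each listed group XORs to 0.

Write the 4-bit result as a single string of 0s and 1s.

s1 (pos 1,3,5,7): 0⊕0⊕1⊕0 = 1
s2 (pos 2,3,6,7): 1⊕0⊕1⊕0 = 0
s4 (pos 4,5,6,7): 1⊕1⊕1⊕0 = 1
Syndrome s4…s1 = 101 → error at position 5.
Flip position 5: 0101110 → 0101010
Read data bits from positions 3,5,6,7: 0010

0010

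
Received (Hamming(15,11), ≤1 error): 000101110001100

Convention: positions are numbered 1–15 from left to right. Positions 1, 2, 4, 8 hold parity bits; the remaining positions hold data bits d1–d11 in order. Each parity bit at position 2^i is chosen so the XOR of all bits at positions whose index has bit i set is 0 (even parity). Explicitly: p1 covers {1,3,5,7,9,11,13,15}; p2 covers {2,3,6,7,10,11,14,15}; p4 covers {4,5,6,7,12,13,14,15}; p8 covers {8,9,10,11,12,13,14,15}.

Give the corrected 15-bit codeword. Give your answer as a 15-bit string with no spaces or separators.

s1 (pos 1,3,5,7,9,11,13,15): 0⊕0⊕0⊕1⊕0⊕0⊕1⊕0 = 0
s2 (pos 2,3,6,7,10,11,14,15): 0⊕0⊕1⊕1⊕0⊕0⊕0⊕0 = 0
s4 (pos 4,5,6,7,12,13,14,15): 1⊕0⊕1⊕1⊕1⊕1⊕0⊕0 = 1
s8 (pos 8,9,10,11,12,13,14,15): 1⊕0⊕0⊕0⊕1⊕1⊕0⊕0 = 1
Syndrome s8…s1 = 1100 → error at position 12.
Flip position 12: 000101110001100 → 000101110000100

000101110000100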